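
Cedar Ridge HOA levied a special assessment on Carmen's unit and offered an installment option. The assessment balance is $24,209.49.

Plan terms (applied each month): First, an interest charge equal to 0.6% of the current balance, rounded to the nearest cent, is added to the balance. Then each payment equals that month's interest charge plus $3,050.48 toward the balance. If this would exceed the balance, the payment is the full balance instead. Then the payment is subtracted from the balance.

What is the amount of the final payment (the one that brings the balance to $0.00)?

$2,873.27

# | Opening | Interest | Payment | End bal
1 | $24,209.49 | $145.26 | $3,195.74 | $21,159.01
2 | $21,159.01 | $126.95 | $3,177.43 | $18,108.53
3 | $18,108.53 | $108.65 | $3,159.13 | $15,058.05
4 | $15,058.05 | $90.35 | $3,140.83 | $12,007.57
5 | $12,007.57 | $72.05 | $3,122.53 | $8,957.09
6 | $8,957.09 | $53.74 | $3,104.22 | $5,906.61
7 | $5,906.61 | $35.44 | $3,085.92 | $2,856.13
8 | $2,856.13 | $17.14 | $2,873.27 | $0.00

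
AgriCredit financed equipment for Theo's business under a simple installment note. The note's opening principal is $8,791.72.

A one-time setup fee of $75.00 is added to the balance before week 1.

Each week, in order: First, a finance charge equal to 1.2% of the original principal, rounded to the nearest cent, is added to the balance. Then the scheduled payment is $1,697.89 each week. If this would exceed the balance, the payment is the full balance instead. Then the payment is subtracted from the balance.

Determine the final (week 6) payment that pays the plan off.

$1,010.27

Week 1: opening $8,866.72; interest $105.50 → $8,972.22; payment $1,697.89; balance $7,274.33
Week 2: opening $7,274.33; interest $105.50 → $7,379.83; payment $1,697.89; balance $5,681.94
Week 3: opening $5,681.94; interest $105.50 → $5,787.44; payment $1,697.89; balance $4,089.55
Week 4: opening $4,089.55; interest $105.50 → $4,195.05; payment $1,697.89; balance $2,497.16
Week 5: opening $2,497.16; interest $105.50 → $2,602.66; payment $1,697.89; balance $904.77
Week 6: opening $904.77; interest $105.50 → $1,010.27; payment $1,010.27; balance $0.00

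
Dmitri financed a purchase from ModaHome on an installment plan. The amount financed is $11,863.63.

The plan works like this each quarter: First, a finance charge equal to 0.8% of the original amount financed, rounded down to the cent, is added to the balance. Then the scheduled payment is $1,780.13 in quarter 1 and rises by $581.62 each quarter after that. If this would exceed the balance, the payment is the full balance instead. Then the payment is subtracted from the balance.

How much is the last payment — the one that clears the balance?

# | Opening | Interest | Payment | End bal
1 | $11,863.63 | $94.90 | $1,780.13 | $10,178.40
2 | $10,178.40 | $94.90 | $2,361.75 | $7,911.55
3 | $7,911.55 | $94.90 | $2,943.37 | $5,063.08
4 | $5,063.08 | $94.90 | $3,524.99 | $1,632.99
5 | $1,632.99 | $94.90 | $1,727.89 | $0.00

$1,727.89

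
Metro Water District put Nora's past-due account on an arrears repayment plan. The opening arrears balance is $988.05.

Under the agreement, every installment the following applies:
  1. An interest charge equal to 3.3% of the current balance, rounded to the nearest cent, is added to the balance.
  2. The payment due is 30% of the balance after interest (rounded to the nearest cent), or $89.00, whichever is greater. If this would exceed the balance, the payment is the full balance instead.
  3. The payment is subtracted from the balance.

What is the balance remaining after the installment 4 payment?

# | Opening | Interest | Payment | End bal
1 | $988.05 | $32.61 | $306.20 | $714.46
2 | $714.46 | $23.58 | $221.41 | $516.63
3 | $516.63 | $17.05 | $160.10 | $373.58
4 | $373.58 | $12.33 | $115.77 | $270.14

$270.14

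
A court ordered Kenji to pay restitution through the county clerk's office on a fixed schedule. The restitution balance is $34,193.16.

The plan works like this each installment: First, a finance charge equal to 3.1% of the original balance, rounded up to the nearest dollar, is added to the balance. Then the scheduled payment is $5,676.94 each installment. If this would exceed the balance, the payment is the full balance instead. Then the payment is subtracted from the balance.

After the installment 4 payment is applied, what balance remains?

# | Opening | Interest | Payment | End bal
1 | $34,193.16 | $1,060.00 | $5,676.94 | $29,576.22
2 | $29,576.22 | $1,060.00 | $5,676.94 | $24,959.28
3 | $24,959.28 | $1,060.00 | $5,676.94 | $20,342.34
4 | $20,342.34 | $1,060.00 | $5,676.94 | $15,725.40

$15,725.40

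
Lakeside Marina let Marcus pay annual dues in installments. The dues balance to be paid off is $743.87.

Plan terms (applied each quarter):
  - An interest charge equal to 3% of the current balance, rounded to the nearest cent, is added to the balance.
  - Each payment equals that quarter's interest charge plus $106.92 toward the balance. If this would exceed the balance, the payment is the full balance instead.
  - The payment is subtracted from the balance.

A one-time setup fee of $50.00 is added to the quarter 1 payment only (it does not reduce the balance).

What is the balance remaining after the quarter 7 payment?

$0.00

# | Opening | Interest | Payment | Fee | End bal
1 | $743.87 | $22.32 | $129.24 | $50.00 | $636.95
2 | $636.95 | $19.11 | $126.03 | — | $530.03
3 | $530.03 | $15.90 | $122.82 | — | $423.11
4 | $423.11 | $12.69 | $119.61 | — | $316.19
5 | $316.19 | $9.49 | $116.41 | — | $209.27
6 | $209.27 | $6.28 | $113.20 | — | $102.35
7 | $102.35 | $3.07 | $105.42 | — | $0.00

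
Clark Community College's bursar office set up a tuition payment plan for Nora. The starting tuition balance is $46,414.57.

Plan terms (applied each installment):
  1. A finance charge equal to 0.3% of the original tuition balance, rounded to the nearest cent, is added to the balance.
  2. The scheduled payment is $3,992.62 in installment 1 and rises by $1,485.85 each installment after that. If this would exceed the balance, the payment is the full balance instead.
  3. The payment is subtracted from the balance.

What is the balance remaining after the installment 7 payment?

$0.00

# | Opening | Interest | Payment | End bal
1 | $46,414.57 | $139.24 | $3,992.62 | $42,561.19
2 | $42,561.19 | $139.24 | $5,478.47 | $37,221.96
3 | $37,221.96 | $139.24 | $6,964.32 | $30,396.88
4 | $30,396.88 | $139.24 | $8,450.17 | $22,085.95
5 | $22,085.95 | $139.24 | $9,936.02 | $12,289.17
6 | $12,289.17 | $139.24 | $11,421.87 | $1,006.54
7 | $1,006.54 | $139.24 | $1,145.78 | $0.00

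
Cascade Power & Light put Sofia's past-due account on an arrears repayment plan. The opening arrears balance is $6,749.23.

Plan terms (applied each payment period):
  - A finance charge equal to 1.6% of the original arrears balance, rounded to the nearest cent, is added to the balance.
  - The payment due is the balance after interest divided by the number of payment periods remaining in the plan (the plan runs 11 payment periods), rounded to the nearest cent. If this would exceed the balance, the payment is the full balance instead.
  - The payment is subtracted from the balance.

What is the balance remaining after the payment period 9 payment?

Payment period 1: opening $6,749.23; interest $107.99 → $6,857.22; payment $623.38; balance $6,233.84
Payment period 2: opening $6,233.84; interest $107.99 → $6,341.83; payment $634.18; balance $5,707.65
Payment period 3: opening $5,707.65; interest $107.99 → $5,815.64; payment $646.18; balance $5,169.46
Payment period 4: opening $5,169.46; interest $107.99 → $5,277.45; payment $659.68; balance $4,617.77
Payment period 5: opening $4,617.77; interest $107.99 → $4,725.76; payment $675.11; balance $4,050.65
Payment period 6: opening $4,050.65; interest $107.99 → $4,158.64; payment $693.11; balance $3,465.53
Payment period 7: opening $3,465.53; interest $107.99 → $3,573.52; payment $714.70; balance $2,858.82
Payment period 8: opening $2,858.82; interest $107.99 → $2,966.81; payment $741.70; balance $2,225.11
Payment period 9: opening $2,225.11; interest $107.99 → $2,333.10; payment $777.70; balance $1,555.40

$1,555.40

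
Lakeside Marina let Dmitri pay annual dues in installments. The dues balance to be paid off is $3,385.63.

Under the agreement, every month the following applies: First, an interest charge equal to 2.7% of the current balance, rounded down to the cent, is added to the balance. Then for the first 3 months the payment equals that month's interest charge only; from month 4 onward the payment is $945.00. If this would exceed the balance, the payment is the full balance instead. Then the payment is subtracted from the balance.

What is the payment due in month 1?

$91.41

Month 1: opening $3,385.63; interest $91.41 → $3,477.04; payment $91.41; balance $3,385.63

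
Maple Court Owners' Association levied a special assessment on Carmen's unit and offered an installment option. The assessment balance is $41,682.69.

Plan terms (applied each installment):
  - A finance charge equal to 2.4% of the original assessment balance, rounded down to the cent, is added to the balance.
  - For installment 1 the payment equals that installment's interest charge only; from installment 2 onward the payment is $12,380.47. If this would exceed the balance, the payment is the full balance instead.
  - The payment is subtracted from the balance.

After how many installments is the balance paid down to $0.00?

5

Installment 1: $41,682.69 +$1,000.38 interest = $42,683.07; pay $1,000.38 → $41,682.69
Installment 2: $41,682.69 +$1,000.38 interest = $42,683.07; pay $12,380.47 → $30,302.60
Installment 3: $30,302.60 +$1,000.38 interest = $31,302.98; pay $12,380.47 → $18,922.51
Installment 4: $18,922.51 +$1,000.38 interest = $19,922.89; pay $12,380.47 → $7,542.42
Installment 5: $7,542.42 +$1,000.38 interest = $8,542.80; pay $8,542.80 → $0.00
Balance reaches $0.00 in installment 5.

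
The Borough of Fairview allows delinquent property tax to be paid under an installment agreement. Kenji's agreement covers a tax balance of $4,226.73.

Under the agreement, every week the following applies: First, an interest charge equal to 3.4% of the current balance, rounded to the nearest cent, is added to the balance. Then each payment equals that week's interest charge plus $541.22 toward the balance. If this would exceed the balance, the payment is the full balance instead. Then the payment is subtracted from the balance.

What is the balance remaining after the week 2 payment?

$3,144.29

Week 1: opening $4,226.73; interest $143.71 → $4,370.44; payment $684.93; balance $3,685.51
Week 2: opening $3,685.51; interest $125.31 → $3,810.82; payment $666.53; balance $3,144.29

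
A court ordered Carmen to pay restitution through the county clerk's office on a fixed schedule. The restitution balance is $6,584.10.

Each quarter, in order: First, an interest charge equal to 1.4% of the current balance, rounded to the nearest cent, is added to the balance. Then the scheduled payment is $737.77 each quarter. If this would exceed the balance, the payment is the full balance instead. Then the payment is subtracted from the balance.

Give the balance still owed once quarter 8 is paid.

$1,159.07

Quarter 1: opening $6,584.10; interest $92.18 → $6,676.28; payment $737.77; balance $5,938.51
Quarter 2: opening $5,938.51; interest $83.14 → $6,021.65; payment $737.77; balance $5,283.88
Quarter 3: opening $5,283.88; interest $73.97 → $5,357.85; payment $737.77; balance $4,620.08
Quarter 4: opening $4,620.08; interest $64.68 → $4,684.76; payment $737.77; balance $3,946.99
Quarter 5: opening $3,946.99; interest $55.26 → $4,002.25; payment $737.77; balance $3,264.48
Quarter 6: opening $3,264.48; interest $45.70 → $3,310.18; payment $737.77; balance $2,572.41
Quarter 7: opening $2,572.41; interest $36.01 → $2,608.42; payment $737.77; balance $1,870.65
Quarter 8: opening $1,870.65; interest $26.19 → $1,896.84; payment $737.77; balance $1,159.07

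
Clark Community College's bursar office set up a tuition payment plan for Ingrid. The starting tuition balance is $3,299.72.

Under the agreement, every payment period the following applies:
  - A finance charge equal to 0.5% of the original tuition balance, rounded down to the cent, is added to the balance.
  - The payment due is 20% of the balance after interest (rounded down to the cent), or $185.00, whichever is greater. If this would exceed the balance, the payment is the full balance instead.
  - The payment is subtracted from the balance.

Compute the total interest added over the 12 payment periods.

$197.88

# | Opening | Interest | Payment | End bal
1 | $3,299.72 | $16.49 | $663.24 | $2,652.97
2 | $2,652.97 | $16.49 | $533.89 | $2,135.57
3 | $2,135.57 | $16.49 | $430.41 | $1,721.65
4 | $1,721.65 | $16.49 | $347.62 | $1,390.52
5 | $1,390.52 | $16.49 | $281.40 | $1,125.61
6 | $1,125.61 | $16.49 | $228.42 | $913.68
7 | $913.68 | $16.49 | $186.03 | $744.14
8 | $744.14 | $16.49 | $185.00 | $575.63
9 | $575.63 | $16.49 | $185.00 | $407.12
10 | $407.12 | $16.49 | $185.00 | $238.61
11 | $238.61 | $16.49 | $185.00 | $70.10
12 | $70.10 | $16.49 | $86.59 | $0.00
Total interest: $16.49 + $16.49 + $16.49 + $16.49 + $16.49 + $16.49 + $16.49 + $16.49 + $16.49 + $16.49 + $16.49 + $16.49 = $197.88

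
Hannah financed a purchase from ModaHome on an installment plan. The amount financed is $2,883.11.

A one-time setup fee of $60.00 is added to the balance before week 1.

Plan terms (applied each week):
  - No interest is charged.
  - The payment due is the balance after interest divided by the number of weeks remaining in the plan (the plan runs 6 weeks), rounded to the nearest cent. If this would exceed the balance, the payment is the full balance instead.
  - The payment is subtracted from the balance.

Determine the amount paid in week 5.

Week 1: $2,943.11 − $490.52 → $2,452.59
Week 2: $2,452.59 − $490.52 → $1,962.07
Week 3: $1,962.07 − $490.52 → $1,471.55
Week 4: $1,471.55 − $490.52 → $981.03
Week 5: $981.03 − $490.52 → $490.51

$490.52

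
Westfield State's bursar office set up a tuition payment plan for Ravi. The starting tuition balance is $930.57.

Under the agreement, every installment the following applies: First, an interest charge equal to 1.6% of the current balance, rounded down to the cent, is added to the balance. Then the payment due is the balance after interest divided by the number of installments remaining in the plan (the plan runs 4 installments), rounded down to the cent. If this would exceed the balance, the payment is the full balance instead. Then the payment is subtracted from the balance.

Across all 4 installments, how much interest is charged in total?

$37.80

Installment 1: opening $930.57; interest $14.88 → $945.45; payment $236.36; balance $709.09
Installment 2: opening $709.09; interest $11.34 → $720.43; payment $240.14; balance $480.29
Installment 3: opening $480.29; interest $7.68 → $487.97; payment $243.98; balance $243.99
Installment 4: opening $243.99; interest $3.90 → $247.89; payment $247.89; balance $0.00
Total interest: $14.88 + $11.34 + $7.68 + $3.90 = $37.80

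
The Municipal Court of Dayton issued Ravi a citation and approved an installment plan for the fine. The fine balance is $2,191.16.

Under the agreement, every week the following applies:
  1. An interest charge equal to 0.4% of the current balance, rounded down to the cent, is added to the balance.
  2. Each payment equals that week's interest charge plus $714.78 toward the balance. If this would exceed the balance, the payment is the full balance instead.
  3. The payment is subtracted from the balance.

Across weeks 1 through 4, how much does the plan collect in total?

$2,209.04

# | Opening | Interest | Payment | End bal
1 | $2,191.16 | $8.76 | $723.54 | $1,476.38
2 | $1,476.38 | $5.90 | $720.68 | $761.60
3 | $761.60 | $3.04 | $717.82 | $46.82
4 | $46.82 | $0.18 | $47.00 | $0.00
Total paid: $2,209.04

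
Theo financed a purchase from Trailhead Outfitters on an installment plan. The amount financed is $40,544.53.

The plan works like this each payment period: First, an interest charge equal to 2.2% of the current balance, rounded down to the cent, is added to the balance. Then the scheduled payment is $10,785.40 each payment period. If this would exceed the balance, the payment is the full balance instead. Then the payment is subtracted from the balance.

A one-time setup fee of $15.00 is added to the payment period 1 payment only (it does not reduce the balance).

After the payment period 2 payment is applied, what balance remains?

$20,540.02

Payment period 1: $40,544.53 +$891.97 interest = $41,436.50; pay $10,785.40 (+ $15.00 fee) → $30,651.10
Payment period 2: $30,651.10 +$674.32 interest = $31,325.42; pay $10,785.40 → $20,540.02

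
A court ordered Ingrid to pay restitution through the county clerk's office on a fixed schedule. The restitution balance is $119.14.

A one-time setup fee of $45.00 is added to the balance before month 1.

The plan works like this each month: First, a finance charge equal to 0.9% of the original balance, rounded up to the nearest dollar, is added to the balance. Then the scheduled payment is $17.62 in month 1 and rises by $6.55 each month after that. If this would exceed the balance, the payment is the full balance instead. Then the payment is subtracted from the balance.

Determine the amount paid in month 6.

$22.54

Month 1: opening $164.14; interest $2.00 → $166.14; payment $17.62; balance $148.52
Month 2: opening $148.52; interest $2.00 → $150.52; payment $24.17; balance $126.35
Month 3: opening $126.35; interest $2.00 → $128.35; payment $30.72; balance $97.63
Month 4: opening $97.63; interest $2.00 → $99.63; payment $37.27; balance $62.36
Month 5: opening $62.36; interest $2.00 → $64.36; payment $43.82; balance $20.54
Month 6: opening $20.54; interest $2.00 → $22.54; payment $22.54; balance $0.00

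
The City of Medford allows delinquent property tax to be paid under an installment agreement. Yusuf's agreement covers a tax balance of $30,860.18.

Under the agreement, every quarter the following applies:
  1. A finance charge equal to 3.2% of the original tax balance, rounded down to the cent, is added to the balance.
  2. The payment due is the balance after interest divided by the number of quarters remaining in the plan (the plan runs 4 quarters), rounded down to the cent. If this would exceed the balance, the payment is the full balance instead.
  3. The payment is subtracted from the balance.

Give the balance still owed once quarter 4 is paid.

# | Opening | Interest | Payment | End bal
1 | $30,860.18 | $987.52 | $7,961.92 | $23,885.78
2 | $23,885.78 | $987.52 | $8,291.10 | $16,582.20
3 | $16,582.20 | $987.52 | $8,784.86 | $8,784.86
4 | $8,784.86 | $987.52 | $9,772.38 | $0.00

$0.00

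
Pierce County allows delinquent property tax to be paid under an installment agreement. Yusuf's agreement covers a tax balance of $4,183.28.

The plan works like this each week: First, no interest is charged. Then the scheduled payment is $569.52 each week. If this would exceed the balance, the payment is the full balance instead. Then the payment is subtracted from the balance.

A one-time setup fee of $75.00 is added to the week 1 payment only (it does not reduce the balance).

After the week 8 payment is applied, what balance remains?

Week 1: $4,183.28 − $569.52 (+ $75.00 fee) → $3,613.76
Week 2: $3,613.76 − $569.52 → $3,044.24
Week 3: $3,044.24 − $569.52 → $2,474.72
Week 4: $2,474.72 − $569.52 → $1,905.20
Week 5: $1,905.20 − $569.52 → $1,335.68
Week 6: $1,335.68 − $569.52 → $766.16
Week 7: $766.16 − $569.52 → $196.64
Week 8: $196.64 − $196.64 → $0.00

$0.00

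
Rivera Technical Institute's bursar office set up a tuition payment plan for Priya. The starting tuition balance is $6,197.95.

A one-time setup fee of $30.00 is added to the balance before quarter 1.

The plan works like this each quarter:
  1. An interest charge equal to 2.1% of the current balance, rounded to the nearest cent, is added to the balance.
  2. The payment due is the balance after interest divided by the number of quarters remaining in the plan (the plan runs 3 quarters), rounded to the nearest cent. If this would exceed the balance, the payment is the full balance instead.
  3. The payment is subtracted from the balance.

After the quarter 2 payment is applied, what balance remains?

# | Opening | Interest | Payment | End bal
1 | $6,227.95 | $130.79 | $2,119.58 | $4,239.16
2 | $4,239.16 | $89.02 | $2,164.09 | $2,164.09

$2,164.09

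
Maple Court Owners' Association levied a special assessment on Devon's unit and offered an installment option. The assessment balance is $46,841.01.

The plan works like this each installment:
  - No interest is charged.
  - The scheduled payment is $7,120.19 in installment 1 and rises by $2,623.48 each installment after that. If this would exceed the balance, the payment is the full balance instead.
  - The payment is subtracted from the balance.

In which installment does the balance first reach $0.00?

5

Installment 1: $46,841.01 − $7,120.19 → $39,720.82
Installment 2: $39,720.82 − $9,743.67 → $29,977.15
Installment 3: $29,977.15 − $12,367.15 → $17,610.00
Installment 4: $17,610.00 − $14,990.63 → $2,619.37
Installment 5: $2,619.37 − $2,619.37 → $0.00
Balance reaches $0.00 in installment 5.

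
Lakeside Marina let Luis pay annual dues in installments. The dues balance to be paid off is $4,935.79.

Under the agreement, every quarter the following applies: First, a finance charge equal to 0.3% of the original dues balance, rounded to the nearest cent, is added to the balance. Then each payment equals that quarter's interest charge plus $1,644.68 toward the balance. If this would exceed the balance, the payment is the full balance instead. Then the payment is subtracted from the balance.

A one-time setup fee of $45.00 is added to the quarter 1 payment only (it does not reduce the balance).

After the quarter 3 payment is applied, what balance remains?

Quarter 1: opening $4,935.79; interest $14.81 → $4,950.60; payment $1,659.49 (+ $45.00 fee); balance $3,291.11
Quarter 2: opening $3,291.11; interest $14.81 → $3,305.92; payment $1,659.49; balance $1,646.43
Quarter 3: opening $1,646.43; interest $14.81 → $1,661.24; payment $1,659.49; balance $1.75

$1.75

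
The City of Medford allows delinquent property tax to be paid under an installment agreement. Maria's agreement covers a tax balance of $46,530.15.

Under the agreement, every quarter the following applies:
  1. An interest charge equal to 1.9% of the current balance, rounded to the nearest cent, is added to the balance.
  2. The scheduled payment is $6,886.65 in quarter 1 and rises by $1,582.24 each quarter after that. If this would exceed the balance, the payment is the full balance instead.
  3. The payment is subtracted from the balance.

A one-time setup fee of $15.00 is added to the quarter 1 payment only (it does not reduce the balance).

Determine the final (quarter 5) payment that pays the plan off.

$12,444.62

# | Opening | Interest | Payment | Fee | End bal
1 | $46,530.15 | $884.07 | $6,886.65 | $15.00 | $40,527.57
2 | $40,527.57 | $770.02 | $8,468.89 | — | $32,828.70
3 | $32,828.70 | $623.75 | $10,051.13 | — | $23,401.32
4 | $23,401.32 | $444.63 | $11,633.37 | — | $12,212.58
5 | $12,212.58 | $232.04 | $12,444.62 | — | $0.00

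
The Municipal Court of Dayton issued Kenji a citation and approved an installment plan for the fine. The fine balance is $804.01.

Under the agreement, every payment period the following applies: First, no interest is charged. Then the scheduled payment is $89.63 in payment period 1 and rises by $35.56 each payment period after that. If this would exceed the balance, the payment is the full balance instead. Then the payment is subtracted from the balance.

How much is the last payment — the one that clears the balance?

Payment period 1: $804.01 − $89.63 → $714.38
Payment period 2: $714.38 − $125.19 → $589.19
Payment period 3: $589.19 − $160.75 → $428.44
Payment period 4: $428.44 − $196.31 → $232.13
Payment period 5: $232.13 − $231.87 → $0.26
Payment period 6: $0.26 − $0.26 → $0.00

$0.26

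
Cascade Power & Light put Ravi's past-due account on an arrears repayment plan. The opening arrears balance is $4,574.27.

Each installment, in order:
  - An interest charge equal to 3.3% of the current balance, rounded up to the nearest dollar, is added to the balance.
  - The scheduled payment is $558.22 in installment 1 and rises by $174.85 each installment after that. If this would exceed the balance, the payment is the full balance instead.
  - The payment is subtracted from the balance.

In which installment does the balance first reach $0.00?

6

Installment 1: opening $4,574.27; interest $151.00 → $4,725.27; payment $558.22; balance $4,167.05
Installment 2: opening $4,167.05; interest $138.00 → $4,305.05; payment $733.07; balance $3,571.98
Installment 3: opening $3,571.98; interest $118.00 → $3,689.98; payment $907.92; balance $2,782.06
Installment 4: opening $2,782.06; interest $92.00 → $2,874.06; payment $1,082.77; balance $1,791.29
Installment 5: opening $1,791.29; interest $60.00 → $1,851.29; payment $1,257.62; balance $593.67
Installment 6: opening $593.67; interest $20.00 → $613.67; payment $613.67; balance $0.00
Balance reaches $0.00 in installment 6.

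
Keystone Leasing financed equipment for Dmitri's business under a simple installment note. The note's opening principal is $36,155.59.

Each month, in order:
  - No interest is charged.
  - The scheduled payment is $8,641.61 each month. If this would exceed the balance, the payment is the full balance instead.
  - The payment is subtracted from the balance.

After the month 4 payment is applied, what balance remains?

$1,589.15

Month 1: $36,155.59 − $8,641.61 → $27,513.98
Month 2: $27,513.98 − $8,641.61 → $18,872.37
Month 3: $18,872.37 − $8,641.61 → $10,230.76
Month 4: $10,230.76 − $8,641.61 → $1,589.15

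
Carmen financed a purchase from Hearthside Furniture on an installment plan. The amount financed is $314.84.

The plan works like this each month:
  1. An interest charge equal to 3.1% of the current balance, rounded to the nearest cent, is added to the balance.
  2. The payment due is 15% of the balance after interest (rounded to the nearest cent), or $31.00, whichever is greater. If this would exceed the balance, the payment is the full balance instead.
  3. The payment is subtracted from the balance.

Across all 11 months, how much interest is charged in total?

Month 1: opening $314.84; interest $9.76 → $324.60; payment $48.69; balance $275.91
Month 2: opening $275.91; interest $8.55 → $284.46; payment $42.67; balance $241.79
Month 3: opening $241.79; interest $7.50 → $249.29; payment $37.39; balance $211.90
Month 4: opening $211.90; interest $6.57 → $218.47; payment $32.77; balance $185.70
Month 5: opening $185.70; interest $5.76 → $191.46; payment $31.00; balance $160.46
Month 6: opening $160.46; interest $4.97 → $165.43; payment $31.00; balance $134.43
Month 7: opening $134.43; interest $4.17 → $138.60; payment $31.00; balance $107.60
Month 8: opening $107.60; interest $3.34 → $110.94; payment $31.00; balance $79.94
Month 9: opening $79.94; interest $2.48 → $82.42; payment $31.00; balance $51.42
Month 10: opening $51.42; interest $1.59 → $53.01; payment $31.00; balance $22.01
Month 11: opening $22.01; interest $0.68 → $22.69; payment $22.69; balance $0.00
Total interest: $9.76 + $8.55 + $7.50 + $6.57 + $5.76 + $4.97 + $4.17 + $3.34 + $2.48 + $1.59 + $0.68 = $55.37

$55.37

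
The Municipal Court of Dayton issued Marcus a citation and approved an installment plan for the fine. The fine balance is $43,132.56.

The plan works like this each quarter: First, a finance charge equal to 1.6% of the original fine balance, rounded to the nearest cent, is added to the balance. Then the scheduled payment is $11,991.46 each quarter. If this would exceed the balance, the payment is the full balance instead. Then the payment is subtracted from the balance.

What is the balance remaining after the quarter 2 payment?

$20,529.88

Quarter 1: opening $43,132.56; interest $690.12 → $43,822.68; payment $11,991.46; balance $31,831.22
Quarter 2: opening $31,831.22; interest $690.12 → $32,521.34; payment $11,991.46; balance $20,529.88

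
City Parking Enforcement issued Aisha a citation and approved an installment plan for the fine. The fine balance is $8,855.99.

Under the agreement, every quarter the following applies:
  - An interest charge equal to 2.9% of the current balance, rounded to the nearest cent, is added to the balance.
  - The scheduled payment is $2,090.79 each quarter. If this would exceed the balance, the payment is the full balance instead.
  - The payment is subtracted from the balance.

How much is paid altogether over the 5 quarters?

$9,592.61

# | Opening | Interest | Payment | End bal
1 | $8,855.99 | $256.82 | $2,090.79 | $7,022.02
2 | $7,022.02 | $203.64 | $2,090.79 | $5,134.87
3 | $5,134.87 | $148.91 | $2,090.79 | $3,192.99
4 | $3,192.99 | $92.60 | $2,090.79 | $1,194.80
5 | $1,194.80 | $34.65 | $1,229.45 | $0.00
Total paid: $9,592.61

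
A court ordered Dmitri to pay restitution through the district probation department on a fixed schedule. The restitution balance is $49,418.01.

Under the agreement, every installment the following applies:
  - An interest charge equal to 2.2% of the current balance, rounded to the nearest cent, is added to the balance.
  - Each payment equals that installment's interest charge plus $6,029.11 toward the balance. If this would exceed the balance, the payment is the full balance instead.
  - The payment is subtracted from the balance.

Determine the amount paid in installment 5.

# | Opening | Interest | Payment | End bal
1 | $49,418.01 | $1,087.20 | $7,116.31 | $43,388.90
2 | $43,388.90 | $954.56 | $6,983.67 | $37,359.79
3 | $37,359.79 | $821.92 | $6,851.03 | $31,330.68
4 | $31,330.68 | $689.27 | $6,718.38 | $25,301.57
5 | $25,301.57 | $556.63 | $6,585.74 | $19,272.46

$6,585.74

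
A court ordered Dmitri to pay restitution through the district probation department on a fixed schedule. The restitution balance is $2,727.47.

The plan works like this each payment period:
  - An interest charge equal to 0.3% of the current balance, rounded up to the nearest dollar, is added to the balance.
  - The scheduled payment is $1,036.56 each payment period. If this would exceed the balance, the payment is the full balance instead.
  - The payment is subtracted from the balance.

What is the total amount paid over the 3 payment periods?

Payment period 1: opening $2,727.47; interest $9.00 → $2,736.47; payment $1,036.56; balance $1,699.91
Payment period 2: opening $1,699.91; interest $6.00 → $1,705.91; payment $1,036.56; balance $669.35
Payment period 3: opening $669.35; interest $3.00 → $672.35; payment $672.35; balance $0.00
Total paid: $2,745.47

$2,745.47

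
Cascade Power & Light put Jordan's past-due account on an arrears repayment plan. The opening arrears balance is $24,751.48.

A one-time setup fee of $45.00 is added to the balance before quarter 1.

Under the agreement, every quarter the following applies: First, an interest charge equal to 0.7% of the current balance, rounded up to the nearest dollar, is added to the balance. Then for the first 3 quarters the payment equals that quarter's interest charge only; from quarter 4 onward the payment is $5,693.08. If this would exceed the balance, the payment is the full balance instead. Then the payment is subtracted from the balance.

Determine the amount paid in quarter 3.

Quarter 1: opening $24,796.48; interest $174.00 → $24,970.48; payment $174.00; balance $24,796.48
Quarter 2: opening $24,796.48; interest $174.00 → $24,970.48; payment $174.00; balance $24,796.48
Quarter 3: opening $24,796.48; interest $174.00 → $24,970.48; payment $174.00; balance $24,796.48

$174.00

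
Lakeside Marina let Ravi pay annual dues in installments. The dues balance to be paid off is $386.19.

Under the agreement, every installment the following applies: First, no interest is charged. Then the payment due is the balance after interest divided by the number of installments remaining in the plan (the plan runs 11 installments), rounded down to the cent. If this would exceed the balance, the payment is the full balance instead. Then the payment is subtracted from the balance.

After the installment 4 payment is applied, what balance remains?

$245.77

Installment 1: $386.19 − $35.10 → $351.09
Installment 2: $351.09 − $35.10 → $315.99
Installment 3: $315.99 − $35.11 → $280.88
Installment 4: $280.88 − $35.11 → $245.77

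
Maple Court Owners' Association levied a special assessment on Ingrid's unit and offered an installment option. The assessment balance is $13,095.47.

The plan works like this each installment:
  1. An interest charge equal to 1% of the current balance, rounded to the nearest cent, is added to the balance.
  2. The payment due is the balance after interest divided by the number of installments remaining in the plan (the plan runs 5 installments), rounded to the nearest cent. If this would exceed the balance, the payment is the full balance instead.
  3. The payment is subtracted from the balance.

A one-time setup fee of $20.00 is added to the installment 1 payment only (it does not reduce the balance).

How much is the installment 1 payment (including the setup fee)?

Installment 1: opening $13,095.47; interest $130.95 → $13,226.42; payment $2,645.28 (+ $20.00 fee); balance $10,581.14

$2,665.28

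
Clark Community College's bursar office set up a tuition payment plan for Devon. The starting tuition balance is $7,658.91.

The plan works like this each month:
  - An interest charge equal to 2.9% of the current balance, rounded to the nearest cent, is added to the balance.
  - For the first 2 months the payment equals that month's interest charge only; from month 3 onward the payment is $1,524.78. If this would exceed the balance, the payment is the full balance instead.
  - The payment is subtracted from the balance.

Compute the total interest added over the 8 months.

$1,187.82

# | Opening | Interest | Payment | End bal
1 | $7,658.91 | $222.11 | $222.11 | $7,658.91
2 | $7,658.91 | $222.11 | $222.11 | $7,658.91
3 | $7,658.91 | $222.11 | $1,524.78 | $6,356.24
4 | $6,356.24 | $184.33 | $1,524.78 | $5,015.79
5 | $5,015.79 | $145.46 | $1,524.78 | $3,636.47
6 | $3,636.47 | $105.46 | $1,524.78 | $2,217.15
7 | $2,217.15 | $64.30 | $1,524.78 | $756.67
8 | $756.67 | $21.94 | $778.61 | $0.00
Total interest: $222.11 + $222.11 + $222.11 + $184.33 + $145.46 + $105.46 + $64.30 + $21.94 = $1,187.82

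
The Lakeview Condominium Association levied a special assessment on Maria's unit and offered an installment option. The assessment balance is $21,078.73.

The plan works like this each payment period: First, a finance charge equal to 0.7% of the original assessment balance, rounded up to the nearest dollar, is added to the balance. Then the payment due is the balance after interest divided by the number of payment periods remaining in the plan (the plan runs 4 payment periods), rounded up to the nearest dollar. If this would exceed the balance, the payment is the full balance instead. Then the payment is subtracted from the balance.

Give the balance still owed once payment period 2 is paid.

$10,711.73

Payment period 1: $21,078.73 +$148.00 interest = $21,226.73; pay $5,307.00 → $15,919.73
Payment period 2: $15,919.73 +$148.00 interest = $16,067.73; pay $5,356.00 → $10,711.73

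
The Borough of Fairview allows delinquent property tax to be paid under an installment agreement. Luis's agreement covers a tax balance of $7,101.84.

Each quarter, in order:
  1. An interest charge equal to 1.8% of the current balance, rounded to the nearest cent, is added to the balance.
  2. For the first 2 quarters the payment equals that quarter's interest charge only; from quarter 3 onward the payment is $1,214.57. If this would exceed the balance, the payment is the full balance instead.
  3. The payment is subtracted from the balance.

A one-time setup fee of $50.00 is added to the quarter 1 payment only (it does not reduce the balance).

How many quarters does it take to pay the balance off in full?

9

# | Opening | Interest | Payment | Fee | End bal
1 | $7,101.84 | $127.83 | $127.83 | $50.00 | $7,101.84
2 | $7,101.84 | $127.83 | $127.83 | — | $7,101.84
3 | $7,101.84 | $127.83 | $1,214.57 | — | $6,015.10
4 | $6,015.10 | $108.27 | $1,214.57 | — | $4,908.80
5 | $4,908.80 | $88.36 | $1,214.57 | — | $3,782.59
6 | $3,782.59 | $68.09 | $1,214.57 | — | $2,636.11
7 | $2,636.11 | $47.45 | $1,214.57 | — | $1,468.99
8 | $1,468.99 | $26.44 | $1,214.57 | — | $280.86
9 | $280.86 | $5.06 | $285.92 | — | $0.00
Balance reaches $0.00 in quarter 9.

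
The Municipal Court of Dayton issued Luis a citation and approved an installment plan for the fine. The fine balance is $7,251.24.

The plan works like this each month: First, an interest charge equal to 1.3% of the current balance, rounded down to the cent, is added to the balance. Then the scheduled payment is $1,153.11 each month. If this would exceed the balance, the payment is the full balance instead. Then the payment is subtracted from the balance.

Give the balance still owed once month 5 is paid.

# | Opening | Interest | Payment | End bal
1 | $7,251.24 | $94.26 | $1,153.11 | $6,192.39
2 | $6,192.39 | $80.50 | $1,153.11 | $5,119.78
3 | $5,119.78 | $66.55 | $1,153.11 | $4,033.22
4 | $4,033.22 | $52.43 | $1,153.11 | $2,932.54
5 | $2,932.54 | $38.12 | $1,153.11 | $1,817.55

$1,817.55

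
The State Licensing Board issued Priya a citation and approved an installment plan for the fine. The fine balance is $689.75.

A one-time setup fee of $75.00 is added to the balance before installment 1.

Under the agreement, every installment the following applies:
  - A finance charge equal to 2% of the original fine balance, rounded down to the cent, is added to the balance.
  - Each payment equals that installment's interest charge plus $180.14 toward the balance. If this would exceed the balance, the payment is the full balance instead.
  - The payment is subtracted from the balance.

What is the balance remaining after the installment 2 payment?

$404.47

# | Opening | Interest | Payment | End bal
1 | $764.75 | $13.79 | $193.93 | $584.61
2 | $584.61 | $13.79 | $193.93 | $404.47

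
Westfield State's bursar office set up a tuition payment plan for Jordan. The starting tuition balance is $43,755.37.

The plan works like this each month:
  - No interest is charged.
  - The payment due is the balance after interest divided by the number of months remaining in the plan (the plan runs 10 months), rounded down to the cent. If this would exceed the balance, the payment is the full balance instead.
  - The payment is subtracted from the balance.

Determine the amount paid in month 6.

# | Opening | Payment | End bal
1 | $43,755.37 | $4,375.53 | $39,379.84
2 | $39,379.84 | $4,375.53 | $35,004.31
3 | $35,004.31 | $4,375.53 | $30,628.78
4 | $30,628.78 | $4,375.54 | $26,253.24
5 | $26,253.24 | $4,375.54 | $21,877.70
6 | $21,877.70 | $4,375.54 | $17,502.16

$4,375.54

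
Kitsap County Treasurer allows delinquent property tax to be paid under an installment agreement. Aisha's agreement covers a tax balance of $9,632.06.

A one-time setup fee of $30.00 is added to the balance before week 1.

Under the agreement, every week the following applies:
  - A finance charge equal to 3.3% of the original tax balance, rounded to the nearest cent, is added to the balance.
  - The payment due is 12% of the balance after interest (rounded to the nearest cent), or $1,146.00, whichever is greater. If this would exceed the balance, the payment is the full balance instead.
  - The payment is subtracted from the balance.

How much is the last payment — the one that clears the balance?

$818.79

# | Opening | Interest | Payment | End bal
1 | $9,662.06 | $317.86 | $1,197.59 | $8,782.33
2 | $8,782.33 | $317.86 | $1,146.00 | $7,954.19
3 | $7,954.19 | $317.86 | $1,146.00 | $7,126.05
4 | $7,126.05 | $317.86 | $1,146.00 | $6,297.91
5 | $6,297.91 | $317.86 | $1,146.00 | $5,469.77
6 | $5,469.77 | $317.86 | $1,146.00 | $4,641.63
7 | $4,641.63 | $317.86 | $1,146.00 | $3,813.49
8 | $3,813.49 | $317.86 | $1,146.00 | $2,985.35
9 | $2,985.35 | $317.86 | $1,146.00 | $2,157.21
10 | $2,157.21 | $317.86 | $1,146.00 | $1,329.07
11 | $1,329.07 | $317.86 | $1,146.00 | $500.93
12 | $500.93 | $317.86 | $818.79 | $0.00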